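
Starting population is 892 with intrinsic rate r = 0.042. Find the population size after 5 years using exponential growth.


r*t = 0.042 * 5 = 0.21
exp(0.21) = 1.23368
N = 892 * 1.23368 = 1100.44 ≈ 1100

1100


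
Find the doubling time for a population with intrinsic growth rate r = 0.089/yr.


td = ln(2) / 0.089 = 0.693147 / 0.089 = 7.78817 ≈ 7.8 years

7.8 years


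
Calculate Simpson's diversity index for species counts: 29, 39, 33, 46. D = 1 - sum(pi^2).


Total N = 29 + 39 + 33 + 46 = 147
Per-species terms:
  p = 29/147 = 0.197279; p^2 = 0.197279^2 = 0.038919
  p = 39/147 = 0.265306; p^2 = 0.265306^2 = 0.070387
  p = 33/147 = 0.224490; p^2 = 0.224490^2 = 0.050396
  p = 46/147 = 0.312925; p^2 = 0.312925^2 = 0.097922
sum(p^2) = 0.038919 + 0.070387 + 0.050396 + 0.097922 = 0.257624
D = 1 - 0.257624 = 0.742376 ≈ 0.7424

0.7424


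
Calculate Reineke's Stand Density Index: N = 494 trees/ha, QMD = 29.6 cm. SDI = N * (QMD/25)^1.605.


QMD/25 = 29.6/25 = 1.184
(1.184)^1.605 = exp(1.605 * ln(1.184)) = exp(1.605 * 0.168899) = exp(0.271083) = 1.31138
SDI = 494 * 1.31138 = 647.822 ≈ 648

648


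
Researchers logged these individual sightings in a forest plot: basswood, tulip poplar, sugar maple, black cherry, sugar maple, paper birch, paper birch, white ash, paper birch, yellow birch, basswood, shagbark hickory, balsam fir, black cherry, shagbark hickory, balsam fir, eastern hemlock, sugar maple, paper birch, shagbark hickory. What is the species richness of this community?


Total individuals logged = 20
Distinct species (count of individuals): basswood (2), tulip poplar (1), sugar maple (3), black cherry (2), paper birch (4), white ash (1), yellow birch (1), shagbark hickory (3), balsam fir (2), eastern hemlock (1)
Species richness = number of distinct species = 10

10


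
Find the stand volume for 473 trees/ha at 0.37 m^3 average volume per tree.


V_stand = 473 * 0.37 = 175.01 ≈ 175.0 m^3/ha

175.0 m^3/ha


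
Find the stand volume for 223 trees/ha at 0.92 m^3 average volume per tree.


V_stand = 223 * 0.92 = 205.16 ≈ 205.2 m^3/ha

205.2 m^3/ha


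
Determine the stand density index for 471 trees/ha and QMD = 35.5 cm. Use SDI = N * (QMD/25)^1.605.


QMD/25 = 35.5/25 = 1.42
(1.42)^1.605 = exp(1.605 * ln(1.42)) = exp(1.605 * 0.350657) = exp(0.562804) = 1.75559
SDI = 471 * 1.75559 = 826.883 ≈ 827

827


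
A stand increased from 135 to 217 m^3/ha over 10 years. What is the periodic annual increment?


PAI = (V2 - V1) / period = (217 - 135) / 10 = 82 / 10 = 8.20 m^3/ha/yr

8.20 m^3/ha/yr


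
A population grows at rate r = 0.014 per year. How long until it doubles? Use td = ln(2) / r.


td = ln(2) / 0.014 = 0.693147 / 0.014 = 49.5105 ≈ 49.5 years

49.5 years


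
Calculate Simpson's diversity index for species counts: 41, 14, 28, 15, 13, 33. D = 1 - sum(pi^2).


Total N = 41 + 14 + 28 + 15 + 13 + 33 = 144
Per-species terms:
  p = 41/144 = 0.284722; p^2 = 0.284722^2 = 0.081067
  p = 14/144 = 0.097222; p^2 = 0.097222^2 = 0.009452
  p = 28/144 = 0.194444; p^2 = 0.194444^2 = 0.037808
  p = 15/144 = 0.104167; p^2 = 0.104167^2 = 0.010851
  p = 13/144 = 0.090278; p^2 = 0.090278^2 = 0.008150
  p = 33/144 = 0.229167; p^2 = 0.229167^2 = 0.052518
sum(p^2) = 0.081067 + 0.009452 + 0.037808 + 0.010851 + 0.008150 + 0.052518 = 0.199846
D = 1 - 0.199846 = 0.800154 ≈ 0.8002

0.8002


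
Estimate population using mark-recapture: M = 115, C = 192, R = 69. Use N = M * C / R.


N = M * C / R = 115 * 192 / 69 = 22080 / 69 = 320

320 individuals


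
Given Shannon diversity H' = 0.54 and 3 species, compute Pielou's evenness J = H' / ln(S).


ln(3) = 1.09861
J = H' / ln(S) = 0.54 / 1.09861 = 0.491530 ≈ 0.4915

0.4915


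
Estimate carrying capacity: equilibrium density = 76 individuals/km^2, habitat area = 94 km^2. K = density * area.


K = 76 * 94 = 7144 individuals

7144 individuals


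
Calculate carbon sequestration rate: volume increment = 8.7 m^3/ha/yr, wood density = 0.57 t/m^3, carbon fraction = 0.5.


C = 8.7 * 0.57 * 0.5 = 2.4795 ≈ 2.48 t C/ha/yr

2.48 t C/ha/yr


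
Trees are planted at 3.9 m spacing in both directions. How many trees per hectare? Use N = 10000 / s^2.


N = 10000 / 3.9^2 = 10000 / 15.21 = 657.462 ≈ 657 trees/ha

657 trees/ha


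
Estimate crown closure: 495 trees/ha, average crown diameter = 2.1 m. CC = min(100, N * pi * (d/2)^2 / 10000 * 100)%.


(d/2)^2 = (2.1/2)^2 = 1.05^2 = 1.1025
Crown area = 3.141593 * 1.1025 = 3.46361 m^2
N * area / 10000 * 100 = 495 * 3.46361 / 10000 * 100 = 17.1449
CC = min(100, 17.1449) = 17.1449 ≈ 17.1%

17.1%


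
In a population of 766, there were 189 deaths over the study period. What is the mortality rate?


Mortality rate = 189 / 766 = 0.246736 ≈ 0.2467

0.2467


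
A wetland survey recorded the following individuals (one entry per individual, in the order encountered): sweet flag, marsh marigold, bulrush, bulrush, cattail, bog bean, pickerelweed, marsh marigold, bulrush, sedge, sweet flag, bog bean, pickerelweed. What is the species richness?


Total individuals logged = 13
Distinct species (count of individuals): sweet flag (2), marsh marigold (2), bulrush (3), cattail (1), bog bean (2), pickerelweed (2), sedge (1)
Species richness = number of distinct species = 7

7


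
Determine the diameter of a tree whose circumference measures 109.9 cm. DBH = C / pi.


DBH = C / pi = 109.9 / 3.141593 = 34.9823 ≈ 34.98 cm

34.98 cm


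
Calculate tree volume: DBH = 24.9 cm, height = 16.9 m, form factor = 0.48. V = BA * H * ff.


(D/200)^2 = (24.9/200)^2 = 0.1245^2 = 0.01550025
BA = 3.141593 * 0.01550025 = 0.0486955 m^2
V = 0.0486955 * 16.9 * 0.48 = 0.395018 ≈ 0.395 m^3

0.395 m^3


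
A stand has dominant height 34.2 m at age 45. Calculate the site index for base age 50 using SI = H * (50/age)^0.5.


50/45 = 1.11111
(1.11111)^0.5 = 1.05409
SI = 34.2 * 1.05409 = 36.0499 ≈ 36.0 m

36.0 m


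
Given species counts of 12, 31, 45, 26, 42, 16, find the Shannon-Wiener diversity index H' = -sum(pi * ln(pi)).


Total N = 12 + 31 + 45 + 26 + 42 + 16 = 172
Per-species terms:
  p = 12/172 = 0.069767; ln(p) = -2.662594; p*ln(p) = 0.069767 * (-2.662594) = -0.185761
  p = 31/172 = 0.180233; ln(p) = -1.713505; p*ln(p) = 0.180233 * (-1.713505) = -0.308830
  p = 45/172 = 0.261628; ln(p) = -1.340832; p*ln(p) = 0.261628 * (-1.340832) = -0.350799
  p = 26/172 = 0.151163; ln(p) = -1.889397; p*ln(p) = 0.151163 * (-1.889397) = -0.285607
  p = 42/172 = 0.244186; ln(p) = -1.409825; p*ln(p) = 0.244186 * (-1.409825) = -0.344260
  p = 16/172 = 0.093023; ln(p) = -2.374909; p*ln(p) = 0.093023 * (-2.374909) = -0.220921
sum(p*ln(p)) = (-0.185761) + (-0.308830) + (-0.350799) + (-0.285607) + (-0.344260) + (-0.220921) = -1.696178
H' = -(-1.696178) = 1.696178 ≈ 1.6962

1.6962


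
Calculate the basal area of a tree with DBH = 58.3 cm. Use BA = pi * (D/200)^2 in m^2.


D/200 = 58.3/200 = 0.2915 m
(D/200)^2 = 0.2915^2 = 0.08497225
BA = 3.141593 * 0.08497225 = 0.266948 ≈ 0.2669 m^2

0.2669 m^2


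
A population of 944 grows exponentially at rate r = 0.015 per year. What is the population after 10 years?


r*t = 0.015 * 10 = 0.15
exp(0.15) = 1.16183
N = 944 * 1.16183 = 1096.77 ≈ 1097

1097


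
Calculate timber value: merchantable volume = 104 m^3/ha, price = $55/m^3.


Value = 104 * 55 = $5720/ha

$5720/ha


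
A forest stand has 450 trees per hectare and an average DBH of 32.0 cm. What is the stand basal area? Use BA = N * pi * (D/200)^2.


(D/200)^2 = (32.0/200)^2 = 0.16^2 = 0.0256
Individual BA = 3.141593 * 0.0256 = 0.0804248 m^2
Stand BA = 450 * 0.0804248 = 36.1912 ≈ 36.19 m^2/ha

36.19 m^2/ha


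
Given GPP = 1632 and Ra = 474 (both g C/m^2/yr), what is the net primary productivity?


NPP = GPP - Ra = 1632 - 474 = 1158 g C/m^2/yr

1158 g C/m^2/yr


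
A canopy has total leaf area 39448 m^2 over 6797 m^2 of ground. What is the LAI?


LAI = 39448 / 6797 = 5.8037 ≈ 5.80

5.80


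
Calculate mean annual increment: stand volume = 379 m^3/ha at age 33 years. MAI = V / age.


MAI = 379 / 33 = 11.4848 ≈ 11.48 m^3/ha/yr

11.48 m^3/ha/yr


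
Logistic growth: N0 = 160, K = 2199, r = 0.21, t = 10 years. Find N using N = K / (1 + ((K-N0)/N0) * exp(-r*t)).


(K - N0)/N0 = (2199 - 160)/160 = 2039/160 = 12.7438
r*t = 0.21 * 10 = 2.1; exp(-2.1) = 0.122456
12.7438 * 0.122456 = 1.56055
1 + 1.56055 = 2.56055
N = 2199 / 2.56055 = 858.800 ≈ 859

859


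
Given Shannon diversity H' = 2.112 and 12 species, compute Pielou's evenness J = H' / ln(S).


ln(12) = 2.48491
J = H' / ln(S) = 2.112 / 2.48491 = 0.849930 ≈ 0.8499

0.8499


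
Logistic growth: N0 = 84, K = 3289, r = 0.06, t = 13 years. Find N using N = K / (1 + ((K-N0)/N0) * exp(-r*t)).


(K - N0)/N0 = (3289 - 84)/84 = 3205/84 = 38.1548
r*t = 0.06 * 13 = 0.78; exp(-0.78) = 0.458406
38.1548 * 0.458406 = 17.4904
1 + 17.4904 = 18.4904
N = 3289 / 18.4904 = 177.876 ≈ 178

178


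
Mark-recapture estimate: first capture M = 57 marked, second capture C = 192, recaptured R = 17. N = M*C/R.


N = M * C / R = 57 * 192 / 17 = 10944 / 17 = 643.76 ≈ 644

644 individuals


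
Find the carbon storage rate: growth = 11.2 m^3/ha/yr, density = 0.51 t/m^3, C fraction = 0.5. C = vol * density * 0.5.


C = 11.2 * 0.51 * 0.5 = 2.856 ≈ 2.86 t C/ha/yr

2.86 t C/ha/yr


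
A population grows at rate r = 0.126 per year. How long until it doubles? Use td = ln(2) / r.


td = ln(2) / 0.126 = 0.693147 / 0.126 = 5.50117 ≈ 5.5 years

5.5 years


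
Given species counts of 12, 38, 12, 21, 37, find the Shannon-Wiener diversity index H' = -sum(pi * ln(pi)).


Total N = 12 + 38 + 12 + 21 + 37 = 120
Per-species terms:
  p = 12/120 = 0.100000; ln(p) = -2.302585; p*ln(p) = 0.100000 * (-2.302585) = -0.230259
  p = 38/120 = 0.316667; ln(p) = -1.149905; p*ln(p) = 0.316667 * (-1.149905) = -0.364137
  p = 12/120 = 0.100000; ln(p) = -2.302585; p*ln(p) = 0.100000 * (-2.302585) = -0.230259
  p = 21/120 = 0.175000; ln(p) = -1.742969; p*ln(p) = 0.175000 * (-1.742969) = -0.305020
  p = 37/120 = 0.308333; ln(p) = -1.176575; p*ln(p) = 0.308333 * (-1.176575) = -0.362777
sum(p*ln(p)) = (-0.230259) + (-0.364137) + (-0.230259) + (-0.305020) + (-0.362777) = -1.492452
H' = -(-1.492452) = 1.492452 ≈ 1.4925

1.4925


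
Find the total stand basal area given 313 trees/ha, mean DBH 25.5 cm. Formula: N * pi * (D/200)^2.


(D/200)^2 = (25.5/200)^2 = 0.1275^2 = 0.01625625
Individual BA = 3.141593 * 0.01625625 = 0.0510705 m^2
Stand BA = 313 * 0.0510705 = 15.9851 ≈ 15.99 m^2/ha

15.99 m^2/ha


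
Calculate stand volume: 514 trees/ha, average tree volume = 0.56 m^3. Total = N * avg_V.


V_stand = 514 * 0.56 = 287.84 ≈ 287.8 m^3/ha

287.8 m^3/ha


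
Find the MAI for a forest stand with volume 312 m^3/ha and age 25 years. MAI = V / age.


MAI = 312 / 25 = 12.48 m^3/ha/yr

12.48 m^3/ha/yr


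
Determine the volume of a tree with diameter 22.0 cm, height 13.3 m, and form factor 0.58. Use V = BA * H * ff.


(D/200)^2 = (22.0/200)^2 = 0.11^2 = 0.0121
BA = 3.141593 * 0.0121 = 0.0380133 m^2
V = 0.0380133 * 13.3 * 0.58 = 0.293235 ≈ 0.293 m^3

0.293 m^3


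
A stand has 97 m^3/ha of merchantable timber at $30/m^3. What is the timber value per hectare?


Value = 97 * 30 = $2910/ha

$2910/ha


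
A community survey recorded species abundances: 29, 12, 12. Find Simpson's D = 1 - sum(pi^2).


Total N = 29 + 12 + 12 = 53
Per-species terms:
  p = 29/53 = 0.547170; p^2 = 0.547170^2 = 0.299395
  p = 12/53 = 0.226415; p^2 = 0.226415^2 = 0.051264
  p = 12/53 = 0.226415; p^2 = 0.226415^2 = 0.051264
sum(p^2) = 0.299395 + 0.051264 + 0.051264 = 0.401923
D = 1 - 0.401923 = 0.598077 ≈ 0.5981

0.5981


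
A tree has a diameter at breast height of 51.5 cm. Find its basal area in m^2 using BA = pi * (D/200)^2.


D/200 = 51.5/200 = 0.2575 m
(D/200)^2 = 0.2575^2 = 0.06630625
BA = 3.141593 * 0.06630625 = 0.208307 ≈ 0.2083 m^2

0.2083 m^2


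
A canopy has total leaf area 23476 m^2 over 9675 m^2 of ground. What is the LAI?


LAI = 23476 / 9675 = 2.4265 ≈ 2.43

2.43


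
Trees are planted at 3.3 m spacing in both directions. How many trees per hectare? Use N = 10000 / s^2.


N = 10000 / 3.3^2 = 10000 / 10.89 = 918.274 ≈ 918 trees/ha

918 trees/ha


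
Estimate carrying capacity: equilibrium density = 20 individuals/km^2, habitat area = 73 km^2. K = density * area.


K = 20 * 73 = 1460 individuals

1460 individuals


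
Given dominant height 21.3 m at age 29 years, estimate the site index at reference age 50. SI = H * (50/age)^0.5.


50/29 = 1.72414
(1.72414)^0.5 = 1.31307
SI = 21.3 * 1.31307 = 27.9684 ≈ 28.0 m

28.0 m


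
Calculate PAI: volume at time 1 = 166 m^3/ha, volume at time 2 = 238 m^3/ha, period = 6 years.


PAI = (V2 - V1) / period = (238 - 166) / 6 = 72 / 6 = 12.00 m^3/ha/yr

12.00 m^3/ha/yr


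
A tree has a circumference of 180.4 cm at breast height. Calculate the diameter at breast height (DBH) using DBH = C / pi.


DBH = C / pi = 180.4 / 3.141593 = 57.4231 ≈ 57.42 cm

57.42 cm


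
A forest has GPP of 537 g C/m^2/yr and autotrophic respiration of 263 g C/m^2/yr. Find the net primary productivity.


NPP = GPP - Ra = 537 - 263 = 274 g C/m^2/yr

274 g C/m^2/yr


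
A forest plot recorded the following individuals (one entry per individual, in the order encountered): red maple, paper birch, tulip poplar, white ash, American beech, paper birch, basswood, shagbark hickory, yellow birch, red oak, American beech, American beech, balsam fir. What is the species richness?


Total individuals logged = 13
Distinct species (count of individuals): red maple (1), paper birch (2), tulip poplar (1), white ash (1), American beech (3), basswood (1), shagbark hickory (1), yellow birch (1), red oak (1), balsam fir (1)
Species richness = number of distinct species = 10

10


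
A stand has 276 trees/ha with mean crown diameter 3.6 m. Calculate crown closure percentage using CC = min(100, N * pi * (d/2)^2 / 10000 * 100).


(d/2)^2 = (3.6/2)^2 = 1.8^2 = 3.24
Crown area = 3.141593 * 3.24 = 10.1788 m^2
N * area / 10000 * 100 = 276 * 10.1788 / 10000 * 100 = 28.0935
CC = min(100, 28.0935) = 28.0935 ≈ 28.1%

28.1%


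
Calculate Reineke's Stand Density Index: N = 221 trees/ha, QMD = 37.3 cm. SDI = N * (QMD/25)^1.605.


QMD/25 = 37.3/25 = 1.492
(1.492)^1.605 = exp(1.605 * ln(1.492)) = exp(1.605 * 0.400118) = exp(0.642189) = 1.90064
SDI = 221 * 1.90064 = 420.041 ≈ 420

420


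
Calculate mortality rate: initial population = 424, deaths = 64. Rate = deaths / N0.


Mortality rate = 64 / 424 = 0.150943 ≈ 0.1509

0.1509


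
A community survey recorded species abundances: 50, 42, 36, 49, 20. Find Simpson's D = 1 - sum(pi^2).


Total N = 50 + 42 + 36 + 49 + 20 = 197
Per-species terms:
  p = 50/197 = 0.253807; p^2 = 0.253807^2 = 0.064418
  p = 42/197 = 0.213198; p^2 = 0.213198^2 = 0.045453
  p = 36/197 = 0.182741; p^2 = 0.182741^2 = 0.033394
  p = 49/197 = 0.248731; p^2 = 0.248731^2 = 0.061867
  p = 20/197 = 0.101523; p^2 = 0.101523^2 = 0.010307
sum(p^2) = 0.064418 + 0.045453 + 0.033394 + 0.061867 + 0.010307 = 0.215439
D = 1 - 0.215439 = 0.784561 ≈ 0.7846

0.7846


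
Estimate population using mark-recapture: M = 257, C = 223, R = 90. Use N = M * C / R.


N = M * C / R = 257 * 223 / 90 = 57311 / 90 = 636.79 ≈ 637

637 individuals


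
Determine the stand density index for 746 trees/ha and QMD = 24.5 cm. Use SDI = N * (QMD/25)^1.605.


QMD/25 = 24.5/25 = 0.98
(0.98)^1.605 = exp(1.605 * ln(0.98)) = exp(1.605 * (-0.0202027)) = exp(-0.0324253) = 0.968095
SDI = 746 * 0.968095 = 722.199 ≈ 722

722


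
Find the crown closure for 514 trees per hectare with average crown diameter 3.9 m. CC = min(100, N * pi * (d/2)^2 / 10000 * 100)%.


(d/2)^2 = (3.9/2)^2 = 1.95^2 = 3.8025
Crown area = 3.141593 * 3.8025 = 11.9459 m^2
N * area / 10000 * 100 = 514 * 11.9459 / 10000 * 100 = 61.4019
CC = min(100, 61.4019) = 61.4019 ≈ 61.4%

61.4%


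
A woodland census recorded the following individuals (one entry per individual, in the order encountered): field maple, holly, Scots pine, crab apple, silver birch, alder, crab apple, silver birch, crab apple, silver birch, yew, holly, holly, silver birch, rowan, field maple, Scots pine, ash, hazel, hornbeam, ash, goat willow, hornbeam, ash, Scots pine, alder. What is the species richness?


Total individuals logged = 26
Distinct species (count of individuals): field maple (2), holly (3), Scots pine (3), crab apple (3), silver birch (4), alder (2), yew (1), rowan (1), ash (3), hazel (1), hornbeam (2), goat willow (1)
Species richness = number of distinct species = 12

12


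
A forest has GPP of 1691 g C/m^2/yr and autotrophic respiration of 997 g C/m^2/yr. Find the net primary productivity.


NPP = GPP - Ra = 1691 - 997 = 694 g C/m^2/yr

694 g C/m^2/yr


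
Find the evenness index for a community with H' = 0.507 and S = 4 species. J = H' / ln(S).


ln(4) = 1.38629
J = H' / ln(S) = 0.507 / 1.38629 = 0.365724 ≈ 0.3657

0.3657


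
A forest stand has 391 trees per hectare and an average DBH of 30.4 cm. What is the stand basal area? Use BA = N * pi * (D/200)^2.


(D/200)^2 = (30.4/200)^2 = 0.152^2 = 0.023104
Individual BA = 3.141593 * 0.023104 = 0.0725834 m^2
Stand BA = 391 * 0.0725834 = 28.3801 ≈ 28.38 m^2/ha

28.38 m^2/ha


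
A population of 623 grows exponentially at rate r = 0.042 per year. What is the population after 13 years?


r*t = 0.042 * 13 = 0.546
exp(0.546) = 1.72633
N = 623 * 1.72633 = 1075.50 ≈ 1076

1076


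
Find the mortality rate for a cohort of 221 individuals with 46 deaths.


Mortality rate = 46 / 221 = 0.208145 ≈ 0.2081

0.2081


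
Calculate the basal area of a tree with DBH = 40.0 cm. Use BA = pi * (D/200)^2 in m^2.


D/200 = 40.0/200 = 0.2 m
(D/200)^2 = 0.2^2 = 0.04
BA = 3.141593 * 0.04 = 0.125664 ≈ 0.1257 m^2

0.1257 m^2


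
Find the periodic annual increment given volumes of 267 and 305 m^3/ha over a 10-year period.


PAI = (V2 - V1) / period = (305 - 267) / 10 = 38 / 10 = 3.80 m^3/ha/yr

3.80 m^3/ha/yr


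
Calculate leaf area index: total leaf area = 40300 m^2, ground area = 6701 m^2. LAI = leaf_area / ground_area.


LAI = 40300 / 6701 = 6.0140 ≈ 6.01

6.01


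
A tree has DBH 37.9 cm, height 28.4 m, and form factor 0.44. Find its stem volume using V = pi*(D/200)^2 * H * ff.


(D/200)^2 = (37.9/200)^2 = 0.1895^2 = 0.03591025
BA = 3.141593 * 0.03591025 = 0.112815 m^2
V = 0.112815 * 28.4 * 0.44 = 1.40974 ≈ 1.410 m^3

1.410 m^3


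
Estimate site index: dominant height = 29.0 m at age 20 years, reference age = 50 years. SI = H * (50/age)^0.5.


50/20 = 2.50000
(2.50000)^0.5 = 1.58114
SI = 29.0 * 1.58114 = 45.8531 ≈ 45.9 m

45.9 m


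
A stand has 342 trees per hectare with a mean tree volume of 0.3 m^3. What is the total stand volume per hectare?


V_stand = 342 * 0.3 = 102.6 m^3/ha

102.6 m^3/ha


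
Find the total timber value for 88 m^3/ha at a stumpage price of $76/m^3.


Value = 88 * 76 = $6688/ha

$6688/ha


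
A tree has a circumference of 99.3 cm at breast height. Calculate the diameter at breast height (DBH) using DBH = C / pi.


DBH = C / pi = 99.3 / 3.141593 = 31.6082 ≈ 31.61 cm

31.61 cm


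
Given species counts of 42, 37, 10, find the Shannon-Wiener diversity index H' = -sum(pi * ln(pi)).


Total N = 42 + 37 + 10 = 89
Per-species terms:
  p = 42/89 = 0.471910; ln(p) = -0.750967; p*ln(p) = 0.471910 * (-0.750967) = -0.354389
  p = 37/89 = 0.415730; ln(p) = -0.877719; p*ln(p) = 0.415730 * (-0.877719) = -0.364894
  p = 10/89 = 0.112360; ln(p) = -2.186047; p*ln(p) = 0.112360 * (-2.186047) = -0.245624
sum(p*ln(p)) = (-0.354389) + (-0.364894) + (-0.245624) = -0.964907
H' = -(-0.964907) = 0.964907 ≈ 0.9649

0.9649


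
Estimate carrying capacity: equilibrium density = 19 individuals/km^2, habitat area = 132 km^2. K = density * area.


K = 19 * 132 = 2508 individuals

2508 individuals


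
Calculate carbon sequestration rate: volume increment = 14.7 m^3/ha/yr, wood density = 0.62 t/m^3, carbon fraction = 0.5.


C = 14.7 * 0.62 * 0.5 = 4.557 ≈ 4.56 t C/ha/yr

4.56 t C/ha/yr


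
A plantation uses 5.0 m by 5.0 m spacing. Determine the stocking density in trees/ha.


N = 10000 / 5.0^2 = 10000 / 25 = 400.000 ≈ 400 trees/ha

400 trees/ha


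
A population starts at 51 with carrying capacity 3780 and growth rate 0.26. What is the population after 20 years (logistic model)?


(K - N0)/N0 = (3780 - 51)/51 = 3729/51 = 73.1176
r*t = 0.26 * 20 = 5.2; exp(-5.2) = 0.00551656
73.1176 * 0.00551656 = 0.403358
1 + 0.403358 = 1.40336
N = 3780 / 1.40336 = 2693.54 ≈ 2694

2694


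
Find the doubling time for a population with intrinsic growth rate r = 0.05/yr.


td = ln(2) / 0.05 = 0.693147 / 0.05 = 13.8629 ≈ 13.9 years

13.9 years


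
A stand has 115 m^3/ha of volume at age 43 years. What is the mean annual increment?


MAI = 115 / 43 = 2.6744 ≈ 2.67 m^3/ha/yr

2.67 m^3/ha/yr


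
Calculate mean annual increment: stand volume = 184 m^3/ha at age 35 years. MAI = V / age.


MAI = 184 / 35 = 5.2571 ≈ 5.26 m^3/ha/yr

5.26 m^3/ha/yr


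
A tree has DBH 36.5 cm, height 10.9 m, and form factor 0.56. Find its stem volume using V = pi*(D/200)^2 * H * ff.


(D/200)^2 = (36.5/200)^2 = 0.1825^2 = 0.03330625
BA = 3.141593 * 0.03330625 = 0.104635 m^2
V = 0.104635 * 10.9 * 0.56 = 0.638692 ≈ 0.639 m^3

0.639 m^3


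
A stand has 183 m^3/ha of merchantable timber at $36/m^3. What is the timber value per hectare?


Value = 183 * 36 = $6588/ha

$6588/ha


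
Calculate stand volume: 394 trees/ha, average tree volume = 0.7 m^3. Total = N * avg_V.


V_stand = 394 * 0.7 = 275.8 m^3/ha

275.8 m^3/ha


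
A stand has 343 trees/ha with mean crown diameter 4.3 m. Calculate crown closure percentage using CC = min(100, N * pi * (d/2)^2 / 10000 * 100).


(d/2)^2 = (4.3/2)^2 = 2.15^2 = 4.6225
Crown area = 3.141593 * 4.6225 = 14.5220 m^2
N * area / 10000 * 100 = 343 * 14.5220 / 10000 * 100 = 49.8105
CC = min(100, 49.8105) = 49.8105 ≈ 49.8%

49.8%


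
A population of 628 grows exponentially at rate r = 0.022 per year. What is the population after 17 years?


r*t = 0.022 * 17 = 0.374
exp(0.374) = 1.45354
N = 628 * 1.45354 = 912.823 ≈ 913

913


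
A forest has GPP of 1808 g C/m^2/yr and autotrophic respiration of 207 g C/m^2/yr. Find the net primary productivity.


NPP = GPP - Ra = 1808 - 207 = 1601 g C/m^2/yr

1601 g C/m^2/yr


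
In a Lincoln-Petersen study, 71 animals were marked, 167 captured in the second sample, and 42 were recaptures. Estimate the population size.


N = M * C / R = 71 * 167 / 42 = 11857 / 42 = 282.31 ≈ 282

282 individuals


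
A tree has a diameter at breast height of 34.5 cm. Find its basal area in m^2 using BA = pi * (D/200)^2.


D/200 = 34.5/200 = 0.1725 m
(D/200)^2 = 0.1725^2 = 0.02975625
BA = 3.141593 * 0.02975625 = 0.0934820 ≈ 0.0935 m^2

0.0935 m^2


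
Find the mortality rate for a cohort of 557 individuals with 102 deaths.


Mortality rate = 102 / 557 = 0.183124 ≈ 0.1831

0.1831


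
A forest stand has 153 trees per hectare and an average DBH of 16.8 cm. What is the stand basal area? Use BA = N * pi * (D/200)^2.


(D/200)^2 = (16.8/200)^2 = 0.084^2 = 0.007056
Individual BA = 3.141593 * 0.007056 = 0.0221671 m^2
Stand BA = 153 * 0.0221671 = 3.39157 ≈ 3.39 m^2/ha

3.39 m^2/ha


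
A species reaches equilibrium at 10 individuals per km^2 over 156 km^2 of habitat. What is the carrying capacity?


K = 10 * 156 = 1560 individuals

1560 individuals


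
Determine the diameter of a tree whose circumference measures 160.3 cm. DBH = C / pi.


DBH = C / pi = 160.3 / 3.141593 = 51.0251 ≈ 51.03 cm

51.03 cm


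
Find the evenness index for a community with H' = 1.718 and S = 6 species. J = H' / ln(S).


ln(6) = 1.79176
J = H' / ln(S) = 1.718 / 1.79176 = 0.958834 ≈ 0.9588

0.9588


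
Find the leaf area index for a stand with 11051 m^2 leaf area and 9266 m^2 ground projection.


LAI = 11051 / 9266 = 1.1926 ≈ 1.19

1.19


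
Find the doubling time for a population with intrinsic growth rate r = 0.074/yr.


td = ln(2) / 0.074 = 0.693147 / 0.074 = 9.36685 ≈ 9.4 years

9.4 years


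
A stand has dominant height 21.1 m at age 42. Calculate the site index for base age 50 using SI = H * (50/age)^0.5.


50/42 = 1.19048
(1.19048)^0.5 = 1.09109
SI = 21.1 * 1.09109 = 23.0220 ≈ 23.0 m

23.0 m


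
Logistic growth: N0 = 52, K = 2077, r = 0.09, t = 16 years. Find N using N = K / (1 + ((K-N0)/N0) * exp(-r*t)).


(K - N0)/N0 = (2077 - 52)/52 = 2025/52 = 38.9423
r*t = 0.09 * 16 = 1.44; exp(-1.44) = 0.236928
38.9423 * 0.236928 = 9.22652
1 + 9.22652 = 10.2265
N = 2077 / 10.2265 = 203.100 ≈ 203

203


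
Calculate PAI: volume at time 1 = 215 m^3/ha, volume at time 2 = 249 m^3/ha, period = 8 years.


PAI = (V2 - V1) / period = (249 - 215) / 8 = 34 / 8 = 4.25 m^3/ha/yr

4.25 m^3/ha/yr


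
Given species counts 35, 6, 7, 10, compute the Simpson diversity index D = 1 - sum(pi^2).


Total N = 35 + 6 + 7 + 10 = 58
Per-species terms:
  p = 35/58 = 0.603448; p^2 = 0.603448^2 = 0.364149
  p = 6/58 = 0.103448; p^2 = 0.103448^2 = 0.010701
  p = 7/58 = 0.120690; p^2 = 0.120690^2 = 0.014566
  p = 10/58 = 0.172414; p^2 = 0.172414^2 = 0.029727
sum(p^2) = 0.364149 + 0.010701 + 0.014566 + 0.029727 = 0.419143
D = 1 - 0.419143 = 0.580857 ≈ 0.5809

0.5809


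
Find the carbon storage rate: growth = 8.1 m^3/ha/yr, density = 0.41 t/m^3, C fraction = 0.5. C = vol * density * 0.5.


C = 8.1 * 0.41 * 0.5 = 1.6605 ≈ 1.66 t C/ha/yr

1.66 t C/ha/yr


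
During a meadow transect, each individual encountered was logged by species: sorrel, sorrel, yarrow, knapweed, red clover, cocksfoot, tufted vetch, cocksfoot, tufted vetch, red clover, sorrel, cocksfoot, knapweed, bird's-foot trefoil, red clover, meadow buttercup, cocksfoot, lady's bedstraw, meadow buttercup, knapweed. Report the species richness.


Total individuals logged = 20
Distinct species (count of individuals): sorrel (3), yarrow (1), knapweed (3), red clover (3), cocksfoot (4), tufted vetch (2), bird's-foot trefoil (1), meadow buttercup (2), lady's bedstraw (1)
Species richness = number of distinct species = 9

9


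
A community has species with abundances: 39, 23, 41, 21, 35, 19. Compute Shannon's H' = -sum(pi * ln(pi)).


Total N = 39 + 23 + 41 + 21 + 35 + 19 = 178
Per-species terms:
  p = 39/178 = 0.219101; ln(p) = -1.518222; p*ln(p) = 0.219101 * (-1.518222) = -0.332644
  p = 23/178 = 0.129213; ln(p) = -2.046293; p*ln(p) = 0.129213 * (-2.046293) = -0.264408
  p = 41/178 = 0.230337; ln(p) = -1.468212; p*ln(p) = 0.230337 * (-1.468212) = -0.338184
  p = 21/178 = 0.117978; ln(p) = -2.137257; p*ln(p) = 0.117978 * (-2.137257) = -0.252149
  p = 35/178 = 0.196629; ln(p) = -1.626437; p*ln(p) = 0.196629 * (-1.626437) = -0.319805
  p = 19/178 = 0.106742; ln(p) = -2.237341; p*ln(p) = 0.106742 * (-2.237341) = -0.238818
sum(p*ln(p)) = (-0.332644) + (-0.264408) + (-0.338184) + (-0.252149) + (-0.319805) + (-0.238818) = -1.746008
H' = -(-1.746008) = 1.746008 ≈ 1.7460

1.7460


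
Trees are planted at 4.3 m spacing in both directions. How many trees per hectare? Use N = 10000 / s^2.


N = 10000 / 4.3^2 = 10000 / 18.49 = 540.833 ≈ 541 trees/ha

541 trees/ha


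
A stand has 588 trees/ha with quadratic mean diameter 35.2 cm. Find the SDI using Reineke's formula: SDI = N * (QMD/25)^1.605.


QMD/25 = 35.2/25 = 1.408
(1.408)^1.605 = exp(1.605 * ln(1.408)) = exp(1.605 * 0.342170) = exp(0.549183) = 1.73184
SDI = 588 * 1.73184 = 1018.32 ≈ 1018

1018


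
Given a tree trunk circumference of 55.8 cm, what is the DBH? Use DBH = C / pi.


DBH = C / pi = 55.8 / 3.141593 = 17.7617 ≈ 17.76 cm

17.76 cm


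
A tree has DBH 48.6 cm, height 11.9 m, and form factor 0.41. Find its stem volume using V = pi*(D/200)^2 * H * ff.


(D/200)^2 = (48.6/200)^2 = 0.243^2 = 0.059049
BA = 3.141593 * 0.059049 = 0.185508 m^2
V = 0.185508 * 11.9 * 0.41 = 0.905094 ≈ 0.905 m^3

0.905 m^3


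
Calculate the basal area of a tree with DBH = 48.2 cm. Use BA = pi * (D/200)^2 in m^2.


D/200 = 48.2/200 = 0.241 m
(D/200)^2 = 0.241^2 = 0.058081
BA = 3.141593 * 0.058081 = 0.182467 ≈ 0.1825 m^2

0.1825 m^2


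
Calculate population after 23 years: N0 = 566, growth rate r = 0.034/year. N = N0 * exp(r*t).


r*t = 0.034 * 23 = 0.782
exp(0.782) = 2.18584
N = 566 * 2.18584 = 1237.19 ≈ 1237

1237


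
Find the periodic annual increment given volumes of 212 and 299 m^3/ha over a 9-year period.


PAI = (V2 - V1) / period = (299 - 212) / 9 = 87 / 9 = 9.6667 ≈ 9.67 m^3/ha/yr

9.67 m^3/ha/yr


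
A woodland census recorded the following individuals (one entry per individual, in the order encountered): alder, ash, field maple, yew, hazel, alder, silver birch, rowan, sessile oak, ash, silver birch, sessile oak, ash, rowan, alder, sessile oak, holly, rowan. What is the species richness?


Total individuals logged = 18
Distinct species (count of individuals): alder (3), ash (3), field maple (1), yew (1), hazel (1), silver birch (2), rowan (3), sessile oak (3), holly (1)
Species richness = number of distinct species = 9

9


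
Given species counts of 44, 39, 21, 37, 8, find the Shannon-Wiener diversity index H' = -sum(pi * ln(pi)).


Total N = 44 + 39 + 21 + 37 + 8 = 149
Per-species terms:
  p = 44/149 = 0.295302; ln(p) = -1.219757; p*ln(p) = 0.295302 * (-1.219757) = -0.360197
  p = 39/149 = 0.261745; ln(p) = -1.340385; p*ln(p) = 0.261745 * (-1.340385) = -0.350839
  p = 21/149 = 0.140940; ln(p) = -1.959421; p*ln(p) = 0.140940 * (-1.959421) = -0.276161
  p = 37/149 = 0.248322; ln(p) = -1.393029; p*ln(p) = 0.248322 * (-1.393029) = -0.345920
  p = 8/149 = 0.053691; ln(p) = -2.924510; p*ln(p) = 0.053691 * (-2.924510) = -0.157020
sum(p*ln(p)) = (-0.360197) + (-0.350839) + (-0.276161) + (-0.345920) + (-0.157020) = -1.490137
H' = -(-1.490137) = 1.490137 ≈ 1.4901

1.4901


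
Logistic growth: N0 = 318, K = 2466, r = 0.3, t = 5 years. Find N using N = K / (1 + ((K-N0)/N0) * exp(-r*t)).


(K - N0)/N0 = (2466 - 318)/318 = 2148/318 = 6.75472
r*t = 0.3 * 5 = 1.5; exp(-1.5) = 0.223130
6.75472 * 0.223130 = 1.50718
1 + 1.50718 = 2.50718
N = 2466 / 2.50718 = 983.575 ≈ 984

984


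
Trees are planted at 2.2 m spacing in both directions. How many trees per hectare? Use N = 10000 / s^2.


N = 10000 / 2.2^2 = 10000 / 4.84 = 2066.12 ≈ 2066 trees/ha

2066 trees/ha


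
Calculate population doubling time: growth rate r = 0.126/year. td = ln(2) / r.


td = ln(2) / 0.126 = 0.693147 / 0.126 = 5.50117 ≈ 5.5 years

5.5 years


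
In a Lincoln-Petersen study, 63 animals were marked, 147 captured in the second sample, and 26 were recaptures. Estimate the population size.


N = M * C / R = 63 * 147 / 26 = 9261 / 26 = 356.19 ≈ 356

356 individuals


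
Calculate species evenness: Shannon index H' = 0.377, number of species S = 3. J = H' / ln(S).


ln(3) = 1.09861
J = H' / ln(S) = 0.377 / 1.09861 = 0.343161 ≈ 0.3432

0.3432


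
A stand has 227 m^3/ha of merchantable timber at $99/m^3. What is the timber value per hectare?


Value = 227 * 99 = $22473/ha

$22473/ha


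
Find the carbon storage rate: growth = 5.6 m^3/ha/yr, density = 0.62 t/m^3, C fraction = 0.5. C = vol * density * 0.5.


C = 5.6 * 0.62 * 0.5 = 1.736 ≈ 1.74 t C/ha/yr

1.74 t C/ha/yr


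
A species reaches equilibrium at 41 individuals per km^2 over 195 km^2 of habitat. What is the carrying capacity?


K = 41 * 195 = 7995 individuals

7995 individuals


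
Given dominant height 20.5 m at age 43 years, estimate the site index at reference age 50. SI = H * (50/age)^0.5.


50/43 = 1.16279
(1.16279)^0.5 = 1.07833
SI = 20.5 * 1.07833 = 22.1058 ≈ 22.1 m

22.1 m


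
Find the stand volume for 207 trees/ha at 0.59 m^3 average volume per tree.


V_stand = 207 * 0.59 = 122.13 ≈ 122.1 m^3/ha

122.1 m^3/ha


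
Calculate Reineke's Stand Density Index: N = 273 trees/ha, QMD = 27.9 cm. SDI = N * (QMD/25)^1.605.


QMD/25 = 27.9/25 = 1.116
(1.116)^1.605 = exp(1.605 * ln(1.116)) = exp(1.605 * 0.109751) = exp(0.176150) = 1.19262
SDI = 273 * 1.19262 = 325.585 ≈ 326

326


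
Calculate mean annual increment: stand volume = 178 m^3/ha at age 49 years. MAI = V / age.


MAI = 178 / 49 = 3.6327 ≈ 3.63 m^3/ha/yr

3.63 m^3/ha/yr


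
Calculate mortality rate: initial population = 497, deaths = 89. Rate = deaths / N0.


Mortality rate = 89 / 497 = 0.179074 ≈ 0.1791

0.1791


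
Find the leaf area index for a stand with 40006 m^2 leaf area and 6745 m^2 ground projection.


LAI = 40006 / 6745 = 5.9312 ≈ 5.93

5.93


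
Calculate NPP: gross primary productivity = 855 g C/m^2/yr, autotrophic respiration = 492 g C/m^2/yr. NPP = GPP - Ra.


NPP = GPP - Ra = 855 - 492 = 363 g C/m^2/yr

363 g C/m^2/yr


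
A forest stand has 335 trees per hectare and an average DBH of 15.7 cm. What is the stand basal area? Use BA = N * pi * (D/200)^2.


(D/200)^2 = (15.7/200)^2 = 0.0785^2 = 0.00616225
Individual BA = 3.141593 * 0.00616225 = 0.0193593 m^2
Stand BA = 335 * 0.0193593 = 6.48537 ≈ 6.49 m^2/ha

6.49 m^2/ha


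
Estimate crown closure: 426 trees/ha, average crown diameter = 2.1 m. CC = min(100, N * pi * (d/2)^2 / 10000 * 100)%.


(d/2)^2 = (2.1/2)^2 = 1.05^2 = 1.1025
Crown area = 3.141593 * 1.1025 = 3.46361 m^2
N * area / 10000 * 100 = 426 * 3.46361 / 10000 * 100 = 14.7550
CC = min(100, 14.7550) = 14.7550 ≈ 14.8%

14.8%


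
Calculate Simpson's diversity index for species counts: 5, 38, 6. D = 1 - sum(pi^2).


Total N = 5 + 38 + 6 = 49
Per-species terms:
  p = 5/49 = 0.102041; p^2 = 0.102041^2 = 0.010412
  p = 38/49 = 0.775510; p^2 = 0.775510^2 = 0.601416
  p = 6/49 = 0.122449; p^2 = 0.122449^2 = 0.014994
sum(p^2) = 0.010412 + 0.601416 + 0.014994 = 0.626822
D = 1 - 0.626822 = 0.373178 ≈ 0.3732

0.3732


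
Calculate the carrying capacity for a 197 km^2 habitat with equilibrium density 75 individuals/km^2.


K = 75 * 197 = 14775 individuals

14775 individuals


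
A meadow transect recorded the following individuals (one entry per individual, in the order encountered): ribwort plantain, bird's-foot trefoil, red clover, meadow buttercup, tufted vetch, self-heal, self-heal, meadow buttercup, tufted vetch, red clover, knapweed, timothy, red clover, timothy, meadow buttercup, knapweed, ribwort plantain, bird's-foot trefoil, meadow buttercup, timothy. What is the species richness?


Total individuals logged = 20
Distinct species (count of individuals): ribwort plantain (2), bird's-foot trefoil (2), red clover (3), meadow buttercup (4), tufted vetch (2), self-heal (2), knapweed (2), timothy (3)
Species richness = number of distinct species = 8

8


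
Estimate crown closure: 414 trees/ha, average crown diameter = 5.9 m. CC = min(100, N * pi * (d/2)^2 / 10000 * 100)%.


(d/2)^2 = (5.9/2)^2 = 2.95^2 = 8.7025
Crown area = 3.141593 * 8.7025 = 27.3397 m^2
N * area / 10000 * 100 = 414 * 27.3397 / 10000 * 100 = 113.186
CC = min(100, 113.186) = 100%

100%


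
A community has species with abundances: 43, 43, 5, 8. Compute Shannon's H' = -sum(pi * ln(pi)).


Total N = 43 + 43 + 5 + 8 = 99
Per-species terms:
  p = 43/99 = 0.434343; ln(p) = -0.833921; p*ln(p) = 0.434343 * (-0.833921) = -0.362208
  p = 43/99 = 0.434343; ln(p) = -0.833921; p*ln(p) = 0.434343 * (-0.833921) = -0.362208
  p = 5/99 = 0.050505; ln(p) = -2.985683; p*ln(p) = 0.050505 * (-2.985683) = -0.150792
  p = 8/99 = 0.080808; ln(p) = -2.515679; p*ln(p) = 0.080808 * (-2.515679) = -0.203287
sum(p*ln(p)) = (-0.362208) + (-0.362208) + (-0.150792) + (-0.203287) = -1.078495
H' = -(-1.078495) = 1.078495 ≈ 1.0785

1.0785


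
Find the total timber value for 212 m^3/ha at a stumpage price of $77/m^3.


Value = 212 * 77 = $16324/ha

$16324/ha


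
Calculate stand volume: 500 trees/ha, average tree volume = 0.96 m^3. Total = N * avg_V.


V_stand = 500 * 0.96 = 480.0 m^3/ha

480.0 m^3/ha


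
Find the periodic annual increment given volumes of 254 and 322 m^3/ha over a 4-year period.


PAI = (V2 - V1) / period = (322 - 254) / 4 = 68 / 4 = 17.00 m^3/ha/yr

17.00 m^3/ha/yr


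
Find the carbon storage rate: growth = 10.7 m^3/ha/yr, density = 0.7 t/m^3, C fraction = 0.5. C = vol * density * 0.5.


C = 10.7 * 0.7 * 0.5 = 3.745 ≈ 3.75 t C/ha/yr

3.75 t C/ha/yr


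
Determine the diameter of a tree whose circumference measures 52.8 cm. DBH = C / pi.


DBH = C / pi = 52.8 / 3.141593 = 16.8068 ≈ 16.81 cm

16.81 cm


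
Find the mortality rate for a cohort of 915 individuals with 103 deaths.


Mortality rate = 103 / 915 = 0.112568 ≈ 0.1126

0.1126


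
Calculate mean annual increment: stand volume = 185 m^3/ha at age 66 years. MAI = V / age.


MAI = 185 / 66 = 2.8030 ≈ 2.80 m^3/ha/yr

2.80 m^3/ha/yr


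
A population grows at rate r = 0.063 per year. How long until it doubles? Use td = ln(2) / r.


td = ln(2) / 0.063 = 0.693147 / 0.063 = 11.0023 ≈ 11.0 years

11.0 years


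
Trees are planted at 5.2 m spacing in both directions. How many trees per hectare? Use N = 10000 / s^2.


N = 10000 / 5.2^2 = 10000 / 27.04 = 369.822 ≈ 370 trees/ha

370 trees/ha


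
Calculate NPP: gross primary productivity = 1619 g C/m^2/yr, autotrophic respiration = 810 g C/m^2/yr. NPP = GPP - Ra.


NPP = GPP - Ra = 1619 - 810 = 809 g C/m^2/yr

809 g C/m^2/yr


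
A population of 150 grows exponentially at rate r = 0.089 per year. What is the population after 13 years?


r*t = 0.089 * 13 = 1.157
exp(1.157) = 3.18038
N = 150 * 3.18038 = 477.057 ≈ 477

477


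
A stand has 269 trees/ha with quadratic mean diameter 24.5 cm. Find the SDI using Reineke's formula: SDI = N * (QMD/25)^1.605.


QMD/25 = 24.5/25 = 0.98
(0.98)^1.605 = exp(1.605 * ln(0.98)) = exp(1.605 * (-0.0202027)) = exp(-0.0324253) = 0.968095
SDI = 269 * 0.968095 = 260.418 ≈ 260

260


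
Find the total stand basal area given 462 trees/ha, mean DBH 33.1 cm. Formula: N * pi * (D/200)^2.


(D/200)^2 = (33.1/200)^2 = 0.1655^2 = 0.02739025
Individual BA = 3.141593 * 0.02739025 = 0.0860490 m^2
Stand BA = 462 * 0.0860490 = 39.7546 ≈ 39.75 m^2/ha

39.75 m^2/ha


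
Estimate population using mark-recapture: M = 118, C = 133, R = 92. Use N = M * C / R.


N = M * C / R = 118 * 133 / 92 = 15694 / 92 = 170.59 ≈ 171

171 individuals


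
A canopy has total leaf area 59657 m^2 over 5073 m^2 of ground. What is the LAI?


LAI = 59657 / 5073 = 11.7597 ≈ 11.76

11.76


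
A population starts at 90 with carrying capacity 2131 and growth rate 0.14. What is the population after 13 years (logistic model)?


(K - N0)/N0 = (2131 - 90)/90 = 2041/90 = 22.6778
r*t = 0.14 * 13 = 1.82; exp(-1.82) = 0.162026
22.6778 * 0.162026 = 3.67439
1 + 3.67439 = 4.67439
N = 2131 / 4.67439 = 455.888 ≈ 456

456


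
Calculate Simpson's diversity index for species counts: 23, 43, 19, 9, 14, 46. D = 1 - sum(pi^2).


Total N = 23 + 43 + 19 + 9 + 14 + 46 = 154
Per-species terms:
  p = 23/154 = 0.149351; p^2 = 0.149351^2 = 0.022306
  p = 43/154 = 0.279221; p^2 = 0.279221^2 = 0.077964
  p = 19/154 = 0.123377; p^2 = 0.123377^2 = 0.015222
  p = 9/154 = 0.058442; p^2 = 0.058442^2 = 0.003415
  p = 14/154 = 0.090909; p^2 = 0.090909^2 = 0.008264
  p = 46/154 = 0.298701; p^2 = 0.298701^2 = 0.089222
sum(p^2) = 0.022306 + 0.077964 + 0.015222 + 0.003415 + 0.008264 + 0.089222 = 0.216393
D = 1 - 0.216393 = 0.783607 ≈ 0.7836

0.7836


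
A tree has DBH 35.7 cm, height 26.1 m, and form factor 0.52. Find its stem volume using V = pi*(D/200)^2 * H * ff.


(D/200)^2 = (35.7/200)^2 = 0.1785^2 = 0.03186225
BA = 3.141593 * 0.03186225 = 0.100098 m^2
V = 0.100098 * 26.1 * 0.52 = 1.35853 ≈ 1.359 m^3

1.359 m^3
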